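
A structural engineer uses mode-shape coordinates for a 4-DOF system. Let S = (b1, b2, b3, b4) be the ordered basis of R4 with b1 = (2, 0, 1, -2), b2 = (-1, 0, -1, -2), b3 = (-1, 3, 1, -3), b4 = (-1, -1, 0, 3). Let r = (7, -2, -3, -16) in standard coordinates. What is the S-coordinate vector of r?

We seek scalars with c_1 b1 + ... + c_4 b4 = r; equivalently solve M c = r where the columns of M are b1, ..., b4.
Row-reducing the augmented matrix [M | r] gives c = (2, 3, -2, -4).
Check: 2b1 + 3b2 - 2b3 - 4b4 = (7, -2, -3, -16).

(2, 3, -2, -4)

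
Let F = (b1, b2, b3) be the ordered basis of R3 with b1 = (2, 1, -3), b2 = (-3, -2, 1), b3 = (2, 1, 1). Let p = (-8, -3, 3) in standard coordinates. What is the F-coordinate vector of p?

(-3, -2, -4)

Write p = c_1 b1 + ... + c_3 b3 and solve for the c_i.
Gaussian elimination on [M | p] yields c = (-3, -2, -4).
Check: -3b1 - 2b2 - 4b3 = (-8, -3, 3).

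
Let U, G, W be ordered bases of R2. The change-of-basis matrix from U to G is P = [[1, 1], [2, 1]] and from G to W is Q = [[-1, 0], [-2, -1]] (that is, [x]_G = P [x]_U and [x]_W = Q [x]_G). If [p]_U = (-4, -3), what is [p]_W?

(7, 25)

Apply P to get G-coordinates (-7, -11), then Q to get W-coordinates.
The result is [p]_W = (7, 25).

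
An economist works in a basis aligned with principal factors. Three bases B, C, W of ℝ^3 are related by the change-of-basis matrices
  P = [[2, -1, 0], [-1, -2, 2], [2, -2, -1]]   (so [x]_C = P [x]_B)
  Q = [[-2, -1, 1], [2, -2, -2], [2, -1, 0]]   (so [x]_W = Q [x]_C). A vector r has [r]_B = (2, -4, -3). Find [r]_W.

(-1, -14, 16)

Composing the changes, [r]_W = Q P [r]_B.
Q P = [[-1, 2, -3], [2, 6, -2], [5, 0, -2]]; applying this to (2, -4, -3) gives (-1, -14, 16).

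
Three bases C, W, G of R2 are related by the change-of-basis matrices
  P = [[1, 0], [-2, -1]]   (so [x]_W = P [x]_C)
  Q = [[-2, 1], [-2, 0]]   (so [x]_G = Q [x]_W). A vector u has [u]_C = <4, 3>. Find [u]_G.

<-19, -8>

Apply P to get W-coordinates <4, -11>, then Q to get G-coordinates.
The result is [u]_G = <-19, -8>.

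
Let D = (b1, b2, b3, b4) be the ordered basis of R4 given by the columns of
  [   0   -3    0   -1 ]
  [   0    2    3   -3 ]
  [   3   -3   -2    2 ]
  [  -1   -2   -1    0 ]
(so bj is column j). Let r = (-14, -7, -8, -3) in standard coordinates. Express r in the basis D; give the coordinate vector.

(-2, 4, -3, 2)

We seek scalars with c_1 b1 + ... + c_4 b4 = r; equivalently solve M c = r where the columns of M are b1, ..., b4.
Solving this 4x4 system gives c = (-2, 4, -3, 2).
Check: -2b1 + 4b2 - 3b3 + 2b4 = (-14, -7, -8, -3).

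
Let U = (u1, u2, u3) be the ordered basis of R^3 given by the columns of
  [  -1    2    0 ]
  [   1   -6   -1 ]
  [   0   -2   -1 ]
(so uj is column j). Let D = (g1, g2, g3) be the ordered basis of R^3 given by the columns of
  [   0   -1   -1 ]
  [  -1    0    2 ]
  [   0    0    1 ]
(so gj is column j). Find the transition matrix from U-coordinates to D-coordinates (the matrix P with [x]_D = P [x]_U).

[[-1, 2, -1], [1, 0, 1], [0, -2, -1]]

Take x = uj: its U-coordinates are the j-th standard unit vector, so P e_j — column j of P — equals [uj]_D.
u1 = -g1 + g2 + 0·g3, giving column 1 = [-1, 1, 0]; repeating for each j gives P = [[-1, 2, -1], [1, 0, 1], [0, -2, -1]].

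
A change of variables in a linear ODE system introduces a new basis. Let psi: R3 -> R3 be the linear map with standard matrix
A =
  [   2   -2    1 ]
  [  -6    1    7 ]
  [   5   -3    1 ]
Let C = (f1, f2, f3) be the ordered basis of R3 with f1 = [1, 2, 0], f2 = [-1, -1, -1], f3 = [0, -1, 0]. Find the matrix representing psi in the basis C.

Let P have columns f1, ..., f3. Then [psi]_C = P^(-1) A P.
Here det P = -1, so P^(-1) is integer; computing A P first and then P^(-1)(A P) gives [[-1, 2, -1], [1, 3, -3], [1, 3, 2]].

[[-1, 2, -1], [1, 3, -3], [1, 3, 2]]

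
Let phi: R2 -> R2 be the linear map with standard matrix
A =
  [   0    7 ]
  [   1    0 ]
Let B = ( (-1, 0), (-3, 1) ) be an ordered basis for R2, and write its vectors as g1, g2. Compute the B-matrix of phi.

[[3, 2], [-1, -3]]

The j-th column of [phi]_B is [phi(gj)]_B.
phi(g1) = A g1 = (0, -1) = 3g1 - g2, so column 1 is (3, -1).
Repeating for g2 and assembling the columns gives [[3, 2], [-1, -3]].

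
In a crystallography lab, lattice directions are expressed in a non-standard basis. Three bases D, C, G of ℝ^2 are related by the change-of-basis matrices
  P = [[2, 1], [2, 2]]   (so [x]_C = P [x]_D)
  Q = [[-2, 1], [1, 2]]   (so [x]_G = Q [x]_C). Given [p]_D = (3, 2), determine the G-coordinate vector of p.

(-6, 28)

Apply P to get C-coordinates (8, 10), then Q to get G-coordinates.
The result is [p]_G = (-6, 28).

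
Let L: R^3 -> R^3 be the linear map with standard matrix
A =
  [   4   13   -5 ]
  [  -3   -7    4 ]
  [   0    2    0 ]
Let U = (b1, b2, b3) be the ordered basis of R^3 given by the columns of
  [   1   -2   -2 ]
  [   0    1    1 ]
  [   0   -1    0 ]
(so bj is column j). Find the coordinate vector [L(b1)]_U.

<-2, 0, -3>

Column 1 of [L]_U is the U-coordinate vector of L(b1).
In standard coordinates L(b1) = A b1 = <4, -3, 0>.
Converting to U: <4, -3, 0> = -2b1 + 0·b2 - 3b3, so the coordinate vector is <-2, 0, -3>.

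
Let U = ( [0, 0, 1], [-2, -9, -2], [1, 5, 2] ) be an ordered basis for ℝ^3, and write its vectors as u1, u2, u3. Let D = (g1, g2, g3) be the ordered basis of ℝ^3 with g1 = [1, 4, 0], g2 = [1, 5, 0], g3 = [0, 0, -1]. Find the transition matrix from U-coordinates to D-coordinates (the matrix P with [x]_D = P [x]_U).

Column j of P is [uj]_D, since P maps U-coordinates to D-coordinates.
Expressing u1 in D: u1 = 0·g1 + 0·g2 - g3, so column 1 of P is [0, 0, -1].
Doing the same for each uj gives P = [[0, -1, 0], [0, -1, 1], [-1, 2, -2]].

[[0, -1, 0], [0, -1, 1], [-1, 2, -2]]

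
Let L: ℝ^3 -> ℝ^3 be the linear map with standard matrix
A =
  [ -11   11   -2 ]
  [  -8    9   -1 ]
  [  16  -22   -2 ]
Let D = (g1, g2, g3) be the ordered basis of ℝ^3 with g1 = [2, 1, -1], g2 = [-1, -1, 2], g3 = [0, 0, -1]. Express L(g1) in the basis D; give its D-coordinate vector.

[-3, 3, -3]

Column 1 of [L]_D is the D-coordinate vector of L(g1).
In standard coordinates L(g1) = A g1 = [-9, -6, 12].
Converting to D: [-9, -6, 12] = -3g1 + 3g2 - 3g3, so the coordinate vector is [-3, 3, -3].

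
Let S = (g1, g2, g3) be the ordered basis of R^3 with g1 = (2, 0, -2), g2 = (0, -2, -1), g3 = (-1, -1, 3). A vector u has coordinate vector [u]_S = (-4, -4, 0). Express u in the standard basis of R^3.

u = M [u]_S, where M has columns g1, ..., g3.
Carrying out the matrix-vector product, u = (-8, 8, 12).

(-8, 8, 12)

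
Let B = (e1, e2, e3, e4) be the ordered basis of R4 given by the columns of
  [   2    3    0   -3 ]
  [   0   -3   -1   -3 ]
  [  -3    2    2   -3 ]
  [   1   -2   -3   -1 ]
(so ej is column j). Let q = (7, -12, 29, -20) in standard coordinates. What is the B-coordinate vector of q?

(-4, 4, 3, -1)

We seek scalars with c_1 e1 + ... + c_4 e4 = q; equivalently solve M c = q where the columns of M are e1, ..., e4.
Gaussian elimination on [M | q] yields c = (-4, 4, 3, -1).
Check: -4e1 + 4e2 + 3e3 - e4 = (7, -12, 29, -20).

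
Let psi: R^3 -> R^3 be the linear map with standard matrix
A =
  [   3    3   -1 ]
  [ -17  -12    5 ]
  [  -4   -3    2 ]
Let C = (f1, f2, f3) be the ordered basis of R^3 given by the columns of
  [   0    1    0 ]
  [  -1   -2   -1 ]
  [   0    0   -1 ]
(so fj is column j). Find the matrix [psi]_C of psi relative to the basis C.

[[-3, 1, -2], [-3, -3, -2], [-3, -2, -1]]

With P the matrix whose columns are f1, ..., f3, [psi]_C = P^(-1) A P.
Column by column: psi(f1) = A f1 = <-3, 12, 3>; its C-coordinates <-3, -3, -3> give column 1.
Continuing for each basis vector yields [psi]_C = [[-3, 1, -2], [-3, -3, -2], [-3, -2, -1]].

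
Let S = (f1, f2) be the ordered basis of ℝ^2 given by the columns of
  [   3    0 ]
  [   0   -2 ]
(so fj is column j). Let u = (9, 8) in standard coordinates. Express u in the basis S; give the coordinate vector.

(3, -4)

We seek scalars with c_1 f1 + c_2 f2 = u; equivalently solve M c = u where the columns of M are f1, f2.
System: 3c_1 + 0c_2 = 9, 0c_1 - 2c_2 = 8; solving gives c_1 = 3, c_2 = -4.
Check: 3f1 - 4f2 = (9, 8).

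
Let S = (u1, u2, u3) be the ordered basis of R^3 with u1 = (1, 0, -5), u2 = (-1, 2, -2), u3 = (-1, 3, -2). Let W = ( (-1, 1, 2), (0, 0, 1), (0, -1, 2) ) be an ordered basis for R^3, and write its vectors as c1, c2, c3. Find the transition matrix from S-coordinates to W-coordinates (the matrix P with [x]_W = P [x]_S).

Column j of P is [uj]_W, since P maps S-coordinates to W-coordinates.
Expressing u1 in W: u1 = -c1 - c2 - c3, so column 1 of P is (-1, -1, -1).
Doing the same for each uj gives P = [[-1, 1, 1], [-1, -2, 0], [-1, -1, -2]].

[[-1, 1, 1], [-1, -2, 0], [-1, -1, -2]]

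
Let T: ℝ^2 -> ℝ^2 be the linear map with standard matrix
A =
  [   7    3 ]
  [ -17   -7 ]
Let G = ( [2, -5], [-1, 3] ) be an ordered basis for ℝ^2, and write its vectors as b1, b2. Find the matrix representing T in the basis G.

The j-th column of [T]_G is [T(bj)]_G.
T(b1) = A b1 = [-1, 1] = -2b1 - 3b2, so column 1 is [-2, -3].
Repeating for b2 and assembling the columns gives [[-2, 2], [-3, 2]].

[[-2, 2], [-3, 2]]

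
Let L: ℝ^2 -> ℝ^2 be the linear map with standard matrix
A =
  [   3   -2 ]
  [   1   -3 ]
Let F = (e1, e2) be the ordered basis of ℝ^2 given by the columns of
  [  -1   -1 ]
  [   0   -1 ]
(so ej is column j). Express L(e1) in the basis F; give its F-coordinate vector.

(2, 1)

Column 1 of [L]_F is the F-coordinate vector of L(e1).
In standard coordinates L(e1) = A e1 = (-3, -1).
Converting to F: (-3, -1) = 2e1 + e2, so the coordinate vector is (2, 1).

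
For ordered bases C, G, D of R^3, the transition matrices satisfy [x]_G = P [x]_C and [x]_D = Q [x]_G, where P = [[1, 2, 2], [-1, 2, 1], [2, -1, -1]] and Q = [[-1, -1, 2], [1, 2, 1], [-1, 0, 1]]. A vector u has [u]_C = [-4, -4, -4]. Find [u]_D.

First [u]_G = P [u]_C = [-20, -8, 0].
Then [u]_D = Q [u]_G = [28, -36, 20].

[28, -36, 20]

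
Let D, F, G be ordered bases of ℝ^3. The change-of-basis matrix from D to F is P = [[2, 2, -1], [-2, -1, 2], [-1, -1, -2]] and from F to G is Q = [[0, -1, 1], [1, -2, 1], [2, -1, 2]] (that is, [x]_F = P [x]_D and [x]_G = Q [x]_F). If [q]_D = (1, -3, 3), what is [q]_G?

(-11, -25, -29)

Apply P to get F-coordinates (-7, 7, -4), then Q to get G-coordinates.
The result is [q]_G = (-11, -25, -29).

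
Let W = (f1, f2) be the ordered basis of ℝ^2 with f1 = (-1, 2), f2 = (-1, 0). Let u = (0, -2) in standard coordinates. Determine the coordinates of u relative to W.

[u]_W is the unique c with M c = u, where M has columns f1, f2.
System: -c_1 - c_2 = 0, 2c_1 + 0c_2 = -2; solving gives c_1 = -1, c_2 = 1.
Check: -f1 + f2 = (0, -2).

(-1, 1)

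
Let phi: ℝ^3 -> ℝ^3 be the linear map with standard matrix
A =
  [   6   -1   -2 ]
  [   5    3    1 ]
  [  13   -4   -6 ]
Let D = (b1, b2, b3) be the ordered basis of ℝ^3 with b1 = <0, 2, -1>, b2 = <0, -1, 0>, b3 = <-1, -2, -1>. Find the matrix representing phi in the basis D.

[[2, -3, -3], [-1, -1, 2], [0, -1, 2]]

Let P have columns b1, ..., b3. Then [phi]_D = P^(-1) A P.
Here det P = 1, so P^(-1) is integer; computing A P first and then P^(-1)(A P) gives [[2, -3, -3], [-1, -1, 2], [0, -1, 2]].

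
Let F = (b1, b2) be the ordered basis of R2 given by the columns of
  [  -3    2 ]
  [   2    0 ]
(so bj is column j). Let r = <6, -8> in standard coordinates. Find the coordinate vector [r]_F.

<-4, -3>

[r]_F is the unique c with M c = r, where M has columns b1, b2.
System: -3c_1 + 2c_2 = 6, 2c_1 + 0c_2 = -8; solving gives c_1 = -4, c_2 = -3.
Check: -4b1 - 3b2 = <6, -8>.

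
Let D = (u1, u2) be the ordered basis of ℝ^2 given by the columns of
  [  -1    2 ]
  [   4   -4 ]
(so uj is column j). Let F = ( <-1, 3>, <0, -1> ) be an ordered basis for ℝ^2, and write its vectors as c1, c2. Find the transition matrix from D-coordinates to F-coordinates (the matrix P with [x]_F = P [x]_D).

Let M have columns uj and N have columns cj. Then for every x, N [x]_F = x = M [x]_D, so P = N^(-1) M.
Since det N = 1, N^(-1) has integer entries; multiplying gives P = [[1, -2], [-1, -2]].

[[1, -2], [-1, -2]]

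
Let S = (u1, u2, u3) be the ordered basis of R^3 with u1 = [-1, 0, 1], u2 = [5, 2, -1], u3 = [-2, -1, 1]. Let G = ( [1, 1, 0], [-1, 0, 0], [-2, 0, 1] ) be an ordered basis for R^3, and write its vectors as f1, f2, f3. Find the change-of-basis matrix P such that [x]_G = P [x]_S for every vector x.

[[0, 2, -1], [-1, -1, -1], [1, -1, 1]]

Take x = uj: its S-coordinates are the j-th standard unit vector, so P e_j — column j of P — equals [uj]_G.
u1 = 0·f1 - f2 + f3, giving column 1 = [0, -1, 1]; repeating for each j gives P = [[0, 2, -1], [-1, -1, -1], [1, -1, 1]].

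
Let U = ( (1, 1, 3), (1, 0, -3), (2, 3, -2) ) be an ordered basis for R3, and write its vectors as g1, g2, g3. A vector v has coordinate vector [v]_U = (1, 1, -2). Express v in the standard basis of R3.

v = M [v]_U, where M has columns g1, ..., g3.
Carrying out the matrix-vector product, v = (-2, -5, 4).

(-2, -5, 4)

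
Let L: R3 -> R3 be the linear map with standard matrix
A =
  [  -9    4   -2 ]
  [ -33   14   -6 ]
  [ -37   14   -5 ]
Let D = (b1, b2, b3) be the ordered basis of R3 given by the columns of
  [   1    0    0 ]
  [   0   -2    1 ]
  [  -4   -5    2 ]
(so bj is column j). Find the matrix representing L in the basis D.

[[-1, 2, 0], [3, -1, 0], [-3, 0, 2]]

Let P have columns b1, ..., b3. Then [L]_D = P^(-1) A P.
Here det P = 1, so P^(-1) is integer; computing A P first and then P^(-1)(A P) gives [[-1, 2, 0], [3, -1, 0], [-3, 0, 2]].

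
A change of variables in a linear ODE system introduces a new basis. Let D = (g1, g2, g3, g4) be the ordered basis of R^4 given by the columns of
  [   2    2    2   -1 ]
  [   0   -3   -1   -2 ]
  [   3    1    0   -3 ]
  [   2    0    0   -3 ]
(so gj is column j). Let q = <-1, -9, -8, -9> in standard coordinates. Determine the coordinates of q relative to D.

We seek scalars with c_1 g1 + ... + c_4 g4 = q; equivalently solve M c = q where the columns of M are g1, ..., g4.
Solving this 4x4 system gives c = (0, 1, 0, 3).
Check: 0·g1 + g2 + 0·g3 + 3g4 = <-1, -9, -8, -9>.

<0, 1, 0, 3>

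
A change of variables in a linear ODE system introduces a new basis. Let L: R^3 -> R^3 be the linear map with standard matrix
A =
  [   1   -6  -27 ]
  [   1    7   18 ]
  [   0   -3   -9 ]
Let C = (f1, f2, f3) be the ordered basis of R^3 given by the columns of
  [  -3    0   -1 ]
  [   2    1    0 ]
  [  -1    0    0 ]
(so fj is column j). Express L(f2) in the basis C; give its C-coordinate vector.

(3, 1, -3)

Column 2 of [L]_C is the C-coordinate vector of L(f2).
In standard coordinates L(f2) = A f2 = (-6, 7, -3).
Converting to C: (-6, 7, -3) = 3f1 + f2 - 3f3, so the coordinate vector is (3, 1, -3).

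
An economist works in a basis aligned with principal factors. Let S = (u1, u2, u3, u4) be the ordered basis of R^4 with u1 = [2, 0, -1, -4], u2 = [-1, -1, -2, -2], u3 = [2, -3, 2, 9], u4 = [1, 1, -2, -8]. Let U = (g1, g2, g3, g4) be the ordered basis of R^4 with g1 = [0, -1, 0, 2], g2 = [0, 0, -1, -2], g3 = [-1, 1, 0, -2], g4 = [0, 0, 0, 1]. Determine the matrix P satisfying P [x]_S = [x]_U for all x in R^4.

Let M have columns uj and N have columns gj. Then for every x, N [x]_U = x = M [x]_S, so P = N^(-1) M.
Since det N = -1, N^(-1) has integer entries; multiplying gives P = [[-2, 2, 1, -2], [1, 2, -2, 2], [-2, 1, -2, -1], [-2, 0, -1, -2]].

[[-2, 2, 1, -2], [1, 2, -2, 2], [-2, 1, -2, -1], [-2, 0, -1, -2]]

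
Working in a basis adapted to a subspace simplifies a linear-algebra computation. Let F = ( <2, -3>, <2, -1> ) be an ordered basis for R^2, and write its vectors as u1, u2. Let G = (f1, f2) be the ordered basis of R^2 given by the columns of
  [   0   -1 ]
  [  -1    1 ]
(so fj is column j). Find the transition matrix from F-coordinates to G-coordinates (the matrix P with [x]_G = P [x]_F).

Let M have columns uj and N have columns fj. Then for every x, N [x]_G = x = M [x]_F, so P = N^(-1) M.
Since det N = -1, N^(-1) has integer entries; multiplying gives P = [[1, -1], [-2, -2]].

[[1, -1], [-2, -2]]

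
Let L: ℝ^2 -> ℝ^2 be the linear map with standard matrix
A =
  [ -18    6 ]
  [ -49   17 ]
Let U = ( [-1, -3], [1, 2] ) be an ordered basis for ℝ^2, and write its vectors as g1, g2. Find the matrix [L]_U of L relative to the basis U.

Let P have columns g1, g2. Then [L]_U = P^(-1) A P.
Here det P = 1, so P^(-1) is integer; computing A P first and then P^(-1)(A P) gives [[2, 3], [2, -3]].

[[2, 3], [2, -3]]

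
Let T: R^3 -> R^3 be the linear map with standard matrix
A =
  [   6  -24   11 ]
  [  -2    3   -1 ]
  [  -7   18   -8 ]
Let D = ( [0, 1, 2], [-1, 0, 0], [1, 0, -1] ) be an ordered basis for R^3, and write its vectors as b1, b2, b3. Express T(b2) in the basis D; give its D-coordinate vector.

[2, 3, -3]

Column 2 of [T]_D is the D-coordinate vector of T(b2).
In standard coordinates T(b2) = A b2 = [-6, 2, 7].
Converting to D: [-6, 2, 7] = 2b1 + 3b2 - 3b3, so the coordinate vector is [2, 3, -3].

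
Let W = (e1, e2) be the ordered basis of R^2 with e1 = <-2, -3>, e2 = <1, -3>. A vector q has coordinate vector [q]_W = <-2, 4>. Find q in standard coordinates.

q = M [q]_W, where M has columns e1, e2.
Carrying out the matrix-vector product, q = <8, -6>.

<8, -6>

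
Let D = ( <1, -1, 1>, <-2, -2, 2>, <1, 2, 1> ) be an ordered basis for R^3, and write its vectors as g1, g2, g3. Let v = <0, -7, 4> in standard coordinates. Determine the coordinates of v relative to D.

<3, 1, -1>

We seek scalars with c_1 g1 + ... + c_3 g3 = v; equivalently solve M c = v where the columns of M are g1, ..., g3.
Row-reducing the augmented matrix [M | v] gives c = (3, 1, -1).
Check: 3g1 + g2 - g3 = <0, -7, 4>.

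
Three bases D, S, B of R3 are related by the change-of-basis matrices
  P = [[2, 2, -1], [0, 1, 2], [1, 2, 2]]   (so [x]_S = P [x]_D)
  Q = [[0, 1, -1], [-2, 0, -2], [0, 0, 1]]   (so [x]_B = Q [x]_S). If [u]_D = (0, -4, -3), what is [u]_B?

(4, 38, -14)

Composing the changes, [u]_B = Q P [u]_D.
Q P = [[-1, -1, 0], [-6, -8, -2], [1, 2, 2]]; applying this to (0, -4, -3) gives (4, 38, -14).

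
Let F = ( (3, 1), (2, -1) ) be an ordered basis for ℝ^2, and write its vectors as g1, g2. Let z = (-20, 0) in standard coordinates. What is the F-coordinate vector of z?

(-4, -4)

Write z = c_1 g1 + c_2 g2 and solve for the c_i.
System: 3c_1 + 2c_2 = -20, c_1 - c_2 = 0; solving gives c_1 = -4, c_2 = -4.
Check: -4g1 - 4g2 = (-20, 0).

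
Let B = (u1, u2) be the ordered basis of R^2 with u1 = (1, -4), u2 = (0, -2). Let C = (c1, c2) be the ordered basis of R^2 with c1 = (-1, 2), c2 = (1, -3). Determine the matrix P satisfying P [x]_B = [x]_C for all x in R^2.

Column j of P is [uj]_C, since P maps B-coordinates to C-coordinates.
Expressing u1 in C: u1 = c1 + 2c2, so column 1 of P is (1, 2).
Doing the same for each uj gives P = [[1, 2], [2, 2]].

[[1, 2], [2, 2]]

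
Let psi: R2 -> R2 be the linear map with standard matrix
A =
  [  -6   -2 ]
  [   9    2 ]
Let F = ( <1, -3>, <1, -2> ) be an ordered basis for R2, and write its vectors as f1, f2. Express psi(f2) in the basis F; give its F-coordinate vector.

<-1, -1>

Compute psi(f2) = A f2 = <-2, 5> in standard coordinates.
Then write this in F-coordinates: solve for y in y_1 f1 + y_2 f2 = <-2, 5>.
This gives y = <-1, -1>, which is column 2 of [psi]_F.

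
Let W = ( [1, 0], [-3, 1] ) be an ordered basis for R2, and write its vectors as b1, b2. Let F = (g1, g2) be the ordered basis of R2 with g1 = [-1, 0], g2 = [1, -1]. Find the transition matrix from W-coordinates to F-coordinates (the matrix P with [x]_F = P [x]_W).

Let M have columns bj and N have columns gj. Then for every x, N [x]_F = x = M [x]_W, so P = N^(-1) M.
Since det N = 1, N^(-1) has integer entries; multiplying gives P = [[-1, 2], [0, -1]].

[[-1, 2], [0, -1]]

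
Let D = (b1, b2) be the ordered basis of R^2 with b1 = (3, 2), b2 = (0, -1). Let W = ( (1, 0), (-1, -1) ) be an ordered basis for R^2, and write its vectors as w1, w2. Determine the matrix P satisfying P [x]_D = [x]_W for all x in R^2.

Take x = bj: its D-coordinates are the j-th standard unit vector, so P e_j — column j of P — equals [bj]_W.
b1 = w1 - 2w2, giving column 1 = (1, -2); repeating for each j gives P = [[1, 1], [-2, 1]].

[[1, 1], [-2, 1]]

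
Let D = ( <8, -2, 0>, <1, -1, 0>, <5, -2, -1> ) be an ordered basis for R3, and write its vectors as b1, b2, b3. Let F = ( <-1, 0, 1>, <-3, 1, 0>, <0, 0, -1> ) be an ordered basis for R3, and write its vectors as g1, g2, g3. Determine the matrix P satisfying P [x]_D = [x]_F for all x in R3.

[[-2, 2, 1], [-2, -1, -2], [-2, 2, 2]]

Take x = bj: its D-coordinates are the j-th standard unit vector, so P e_j — column j of P — equals [bj]_F.
b1 = -2g1 - 2g2 - 2g3, giving column 1 = <-2, -2, -2>; repeating for each j gives P = [[-2, 2, 1], [-2, -1, -2], [-2, 2, 2]].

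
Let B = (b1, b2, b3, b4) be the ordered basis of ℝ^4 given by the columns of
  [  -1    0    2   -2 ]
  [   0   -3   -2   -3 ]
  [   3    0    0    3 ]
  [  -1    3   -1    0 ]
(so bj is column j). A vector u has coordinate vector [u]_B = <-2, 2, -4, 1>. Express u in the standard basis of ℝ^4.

<-8, -1, -3, 12>

By definition u = -2b1 + 2b2 - 4b3 + b4.
Summing componentwise gives <-8, -1, -3, 12>.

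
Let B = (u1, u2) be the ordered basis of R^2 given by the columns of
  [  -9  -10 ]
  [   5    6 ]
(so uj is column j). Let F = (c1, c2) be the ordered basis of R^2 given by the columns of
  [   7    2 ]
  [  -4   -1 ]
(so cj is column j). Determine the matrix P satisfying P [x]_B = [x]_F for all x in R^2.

Let M have columns uj and N have columns cj. Then for every x, N [x]_F = x = M [x]_B, so P = N^(-1) M.
Since det N = 1, N^(-1) has integer entries; multiplying gives P = [[-1, -2], [-1, 2]].

[[-1, -2], [-1, 2]]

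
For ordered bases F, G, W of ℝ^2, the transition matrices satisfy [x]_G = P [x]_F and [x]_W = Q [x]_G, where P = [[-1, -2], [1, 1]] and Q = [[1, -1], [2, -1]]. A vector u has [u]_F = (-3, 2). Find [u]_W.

(0, -1)

Composing the changes, [u]_W = Q P [u]_F.
Q P = [[-2, -3], [-3, -5]]; applying this to (-3, 2) gives (0, -1).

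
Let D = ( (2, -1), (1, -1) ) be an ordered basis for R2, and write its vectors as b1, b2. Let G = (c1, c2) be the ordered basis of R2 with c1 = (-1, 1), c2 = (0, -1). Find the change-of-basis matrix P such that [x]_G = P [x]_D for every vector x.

[[-2, -1], [-1, 0]]

Take x = bj: its D-coordinates are the j-th standard unit vector, so P e_j — column j of P — equals [bj]_G.
b1 = -2c1 - c2, giving column 1 = (-2, -1); repeating for each j gives P = [[-2, -1], [-1, 0]].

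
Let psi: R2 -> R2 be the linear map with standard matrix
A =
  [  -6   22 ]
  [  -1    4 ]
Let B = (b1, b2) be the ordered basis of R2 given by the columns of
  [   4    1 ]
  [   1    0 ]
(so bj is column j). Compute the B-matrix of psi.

Let P have columns b1, b2. Then [psi]_B = P^(-1) A P.
Here det P = -1, so P^(-1) is integer; computing A P first and then P^(-1)(A P) gives [[0, -1], [-2, -2]].

[[0, -1], [-2, -2]]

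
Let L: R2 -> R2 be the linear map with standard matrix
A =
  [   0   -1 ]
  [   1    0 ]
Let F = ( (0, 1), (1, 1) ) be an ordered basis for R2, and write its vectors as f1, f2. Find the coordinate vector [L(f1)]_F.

(1, -1)

Compute L(f1) = A f1 = (-1, 0) in standard coordinates.
Then write this in F-coordinates: solve for y in y_1 f1 + y_2 f2 = (-1, 0).
This gives y = (1, -1), which is column 1 of [L]_F.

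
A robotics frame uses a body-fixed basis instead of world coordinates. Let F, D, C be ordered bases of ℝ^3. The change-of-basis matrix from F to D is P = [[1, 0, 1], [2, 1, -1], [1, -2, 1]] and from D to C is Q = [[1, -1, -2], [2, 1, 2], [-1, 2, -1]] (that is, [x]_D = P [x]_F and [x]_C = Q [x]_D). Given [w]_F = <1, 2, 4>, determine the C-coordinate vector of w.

<3, 12, -6>

Apply P to get D-coordinates <5, 0, 1>, then Q to get C-coordinates.
The result is [w]_C = <3, 12, -6>.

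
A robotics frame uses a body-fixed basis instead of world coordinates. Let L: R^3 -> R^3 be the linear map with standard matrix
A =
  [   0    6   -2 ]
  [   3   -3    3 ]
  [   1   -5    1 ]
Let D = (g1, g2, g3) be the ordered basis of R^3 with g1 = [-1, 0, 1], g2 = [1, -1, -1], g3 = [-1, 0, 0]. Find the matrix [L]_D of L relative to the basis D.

[[0, 2, 2], [0, -3, 3], [2, -1, 1]]

With P the matrix whose columns are g1, ..., g3, [L]_D = P^(-1) A P.
Column by column: L(g1) = A g1 = [-2, 0, 0]; its D-coordinates [0, 0, 2] give column 1.
Continuing for each basis vector yields [L]_D = [[0, 2, 2], [0, -3, 3], [2, -1, 1]].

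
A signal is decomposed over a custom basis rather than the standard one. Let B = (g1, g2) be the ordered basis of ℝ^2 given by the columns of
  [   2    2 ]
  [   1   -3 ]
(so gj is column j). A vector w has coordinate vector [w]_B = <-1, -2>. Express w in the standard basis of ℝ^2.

w = M [w]_B, where M has columns g1, g2.
Carrying out the matrix-vector product, w = <-6, 5>.

<-6, 5>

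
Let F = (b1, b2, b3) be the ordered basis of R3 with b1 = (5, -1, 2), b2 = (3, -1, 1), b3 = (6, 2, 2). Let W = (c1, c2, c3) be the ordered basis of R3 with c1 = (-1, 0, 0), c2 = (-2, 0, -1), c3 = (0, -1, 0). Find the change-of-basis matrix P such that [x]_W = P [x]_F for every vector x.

Column j of P is [bj]_W, since P maps F-coordinates to W-coordinates.
Expressing b1 in W: b1 = -c1 - 2c2 + c3, so column 1 of P is (-1, -2, 1).
Doing the same for each bj gives P = [[-1, -1, -2], [-2, -1, -2], [1, 1, -2]].

[[-1, -1, -2], [-2, -1, -2], [1, 1, -2]]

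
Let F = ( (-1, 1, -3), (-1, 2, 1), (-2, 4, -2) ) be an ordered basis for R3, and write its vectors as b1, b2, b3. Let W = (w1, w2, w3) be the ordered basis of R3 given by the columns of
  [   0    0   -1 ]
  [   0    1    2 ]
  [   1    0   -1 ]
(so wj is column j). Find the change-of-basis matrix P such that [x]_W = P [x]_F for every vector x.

[[-2, 2, 0], [-1, 0, 0], [1, 1, 2]]

Let M have columns bj and N have columns wj. Then for every x, N [x]_W = x = M [x]_F, so P = N^(-1) M.
Since det N = 1, N^(-1) has integer entries; multiplying gives P = [[-2, 2, 0], [-1, 0, 0], [1, 1, 2]].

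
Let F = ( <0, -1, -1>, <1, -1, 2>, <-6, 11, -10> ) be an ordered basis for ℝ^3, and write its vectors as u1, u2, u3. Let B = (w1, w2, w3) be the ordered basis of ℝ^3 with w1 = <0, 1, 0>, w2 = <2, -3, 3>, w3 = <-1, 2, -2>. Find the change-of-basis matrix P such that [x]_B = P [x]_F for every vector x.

[[-2, 1, 1], [1, 0, -2], [2, -1, 2]]

Column j of P is [uj]_B, since P maps F-coordinates to B-coordinates.
Expressing u1 in B: u1 = -2w1 + w2 + 2w3, so column 1 of P is <-2, 1, 2>.
Doing the same for each uj gives P = [[-2, 1, 1], [1, 0, -2], [2, -1, 2]].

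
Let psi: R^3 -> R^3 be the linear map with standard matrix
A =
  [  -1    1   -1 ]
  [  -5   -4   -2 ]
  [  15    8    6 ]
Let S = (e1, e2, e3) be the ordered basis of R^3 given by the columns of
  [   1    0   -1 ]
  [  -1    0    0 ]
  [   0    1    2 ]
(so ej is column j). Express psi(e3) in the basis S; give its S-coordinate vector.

Column 3 of [psi]_S is the S-coordinate vector of psi(e3).
In standard coordinates psi(e3) = A e3 = <-1, 1, -3>.
Converting to S: <-1, 1, -3> = -e1 - 3e2 + 0·e3, so the coordinate vector is <-1, -3, 0>.

<-1, -3, 0>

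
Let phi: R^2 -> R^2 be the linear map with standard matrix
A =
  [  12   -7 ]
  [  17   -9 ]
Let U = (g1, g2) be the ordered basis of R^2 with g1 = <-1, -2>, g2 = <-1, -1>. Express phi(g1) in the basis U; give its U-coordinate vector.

<1, -3>

Column 1 of [phi]_U is the U-coordinate vector of phi(g1).
In standard coordinates phi(g1) = A g1 = <2, 1>.
Converting to U: <2, 1> = g1 - 3g2, so the coordinate vector is <1, -3>.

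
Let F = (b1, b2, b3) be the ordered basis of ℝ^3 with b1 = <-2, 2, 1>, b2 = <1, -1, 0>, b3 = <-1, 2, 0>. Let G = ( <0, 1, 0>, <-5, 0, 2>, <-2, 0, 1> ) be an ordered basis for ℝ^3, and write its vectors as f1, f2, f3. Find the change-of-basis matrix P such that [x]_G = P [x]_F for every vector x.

Let M have columns bj and N have columns fj. Then for every x, N [x]_G = x = M [x]_F, so P = N^(-1) M.
Since det N = 1, N^(-1) has integer entries; multiplying gives P = [[2, -1, 2], [0, -1, 1], [1, 2, -2]].

[[2, -1, 2], [0, -1, 1], [1, 2, -2]]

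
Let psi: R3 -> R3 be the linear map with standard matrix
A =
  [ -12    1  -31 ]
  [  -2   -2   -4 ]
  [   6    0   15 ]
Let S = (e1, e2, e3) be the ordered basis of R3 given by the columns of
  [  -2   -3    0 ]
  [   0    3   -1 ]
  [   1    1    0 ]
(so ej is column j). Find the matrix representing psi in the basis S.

[[2, -1, -1], [1, -2, 1], [3, -2, 1]]

The j-th column of [psi]_S is [psi(ej)]_S.
psi(e1) = A e1 = [-7, 0, 3] = 2e1 + e2 + 3e3, so column 1 is [2, 1, 3].
Repeating for e2, e3 and assembling the columns gives [[2, -1, -1], [1, -2, 1], [3, -2, 1]].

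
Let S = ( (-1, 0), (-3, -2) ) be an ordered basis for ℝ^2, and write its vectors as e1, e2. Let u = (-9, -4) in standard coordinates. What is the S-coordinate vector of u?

Write u = c_1 e1 + c_2 e2 and solve for the c_i.
System: -c_1 - 3c_2 = -9, 0c_1 - 2c_2 = -4; solving gives c_1 = 3, c_2 = 2.
Check: 3e1 + 2e2 = (-9, -4).

(3, 2)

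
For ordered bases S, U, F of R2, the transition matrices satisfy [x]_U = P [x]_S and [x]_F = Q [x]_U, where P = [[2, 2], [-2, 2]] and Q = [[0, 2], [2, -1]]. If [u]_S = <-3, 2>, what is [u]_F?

<20, -14>

Apply P to get U-coordinates <-2, 10>, then Q to get F-coordinates.
The result is [u]_F = <20, -14>.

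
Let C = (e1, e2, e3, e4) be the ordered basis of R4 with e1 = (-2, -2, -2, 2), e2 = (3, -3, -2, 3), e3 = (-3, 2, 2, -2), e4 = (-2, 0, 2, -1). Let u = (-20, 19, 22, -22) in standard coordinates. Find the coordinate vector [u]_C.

(-2, -3, 3, 3)

We seek scalars with c_1 e1 + ... + c_4 e4 = u; equivalently solve M c = u where the columns of M are e1, ..., e4.
Gaussian elimination on [M | u] yields c = (-2, -3, 3, 3).
Check: -2e1 - 3e2 + 3e3 + 3e4 = (-20, 19, 22, -22).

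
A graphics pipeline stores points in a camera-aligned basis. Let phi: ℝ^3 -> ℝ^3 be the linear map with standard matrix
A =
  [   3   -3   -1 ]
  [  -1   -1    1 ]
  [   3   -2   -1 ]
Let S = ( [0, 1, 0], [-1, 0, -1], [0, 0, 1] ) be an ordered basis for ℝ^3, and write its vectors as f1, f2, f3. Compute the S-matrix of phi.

[[-1, 0, 1], [3, 2, 1], [1, 0, 0]]

With P the matrix whose columns are f1, ..., f3, [phi]_S = P^(-1) A P.
Column by column: phi(f1) = A f1 = [-3, -1, -2]; its S-coordinates [-1, 3, 1] give column 1.
Continuing for each basis vector yields [phi]_S = [[-1, 0, 1], [3, 2, 1], [1, 0, 0]].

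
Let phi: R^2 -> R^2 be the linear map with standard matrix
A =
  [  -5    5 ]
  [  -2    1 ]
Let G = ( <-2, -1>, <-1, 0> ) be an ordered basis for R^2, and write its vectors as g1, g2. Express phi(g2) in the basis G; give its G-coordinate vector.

Compute phi(g2) = A g2 = <5, 2> in standard coordinates.
Then write this in G-coordinates: solve for y in y_1 g1 + y_2 g2 = <5, 2>.
This gives y = <-2, -1>, which is column 2 of [phi]_G.

<-2, -1>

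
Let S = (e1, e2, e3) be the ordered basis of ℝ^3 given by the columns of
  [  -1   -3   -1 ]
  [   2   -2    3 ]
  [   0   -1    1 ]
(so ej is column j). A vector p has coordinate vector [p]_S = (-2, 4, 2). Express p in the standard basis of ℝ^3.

(-12, -6, -2)

The coordinates say p = -2e1 + 4e2 + 2e3; adding the scaled basis vectors gives (-12, -6, -2).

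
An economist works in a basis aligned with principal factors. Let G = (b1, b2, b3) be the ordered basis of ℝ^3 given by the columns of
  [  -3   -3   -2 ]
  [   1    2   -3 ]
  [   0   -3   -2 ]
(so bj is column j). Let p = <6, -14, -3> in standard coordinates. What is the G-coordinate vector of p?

Write p = c_1 b1 + ... + c_3 b3 and solve for the c_i.
Gaussian elimination on [M | p] yields c = (-3, -1, 3).
Check: -3b1 - b2 + 3b3 = <6, -14, -3>.

<-3, -1, 3>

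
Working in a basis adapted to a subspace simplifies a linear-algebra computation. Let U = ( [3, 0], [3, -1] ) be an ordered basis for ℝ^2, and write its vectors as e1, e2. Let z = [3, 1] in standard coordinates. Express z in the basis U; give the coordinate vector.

We seek scalars with c_1 e1 + c_2 e2 = z; equivalently solve M c = z where the columns of M are e1, e2.
System: 3c_1 + 3c_2 = 3, 0c_1 - c_2 = 1; solving gives c_1 = 2, c_2 = -1.
Check: 2e1 - e2 = [3, 1].

[2, -1]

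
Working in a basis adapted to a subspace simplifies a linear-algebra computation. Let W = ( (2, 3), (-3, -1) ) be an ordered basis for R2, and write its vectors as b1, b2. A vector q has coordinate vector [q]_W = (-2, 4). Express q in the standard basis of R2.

(-16, -10)

q = M [q]_W, where M has columns b1, b2.
Carrying out the matrix-vector product, q = (-16, -10).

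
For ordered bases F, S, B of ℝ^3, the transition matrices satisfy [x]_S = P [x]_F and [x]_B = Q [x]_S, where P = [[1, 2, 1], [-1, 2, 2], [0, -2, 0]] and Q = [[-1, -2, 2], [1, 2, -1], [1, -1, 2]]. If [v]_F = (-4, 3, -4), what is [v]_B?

(-14, 8, -16)

First [v]_S = P [v]_F = (-2, 2, -6).
Then [v]_B = Q [v]_S = (-14, 8, -16).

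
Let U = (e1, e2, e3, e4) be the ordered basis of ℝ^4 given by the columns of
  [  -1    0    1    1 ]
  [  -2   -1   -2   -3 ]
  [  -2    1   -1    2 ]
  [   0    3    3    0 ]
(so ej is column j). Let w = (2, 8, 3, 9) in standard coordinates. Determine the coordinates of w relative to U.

(-3, 2, 1, -2)

We seek scalars with c_1 e1 + ... + c_4 e4 = w; equivalently solve M c = w where the columns of M are e1, ..., e4.
Gaussian elimination on [M | w] yields c = (-3, 2, 1, -2).
Check: -3e1 + 2e2 + e3 - 2e4 = (2, 8, 3, 9).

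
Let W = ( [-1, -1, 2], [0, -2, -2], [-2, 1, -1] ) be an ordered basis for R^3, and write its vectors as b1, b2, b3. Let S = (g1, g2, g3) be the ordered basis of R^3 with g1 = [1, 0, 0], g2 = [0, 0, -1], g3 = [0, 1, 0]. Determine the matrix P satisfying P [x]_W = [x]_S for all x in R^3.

[[-1, 0, -2], [-2, 2, 1], [-1, -2, 1]]

Let M have columns bj and N have columns gj. Then for every x, N [x]_S = x = M [x]_W, so P = N^(-1) M.
Since det N = 1, N^(-1) has integer entries; multiplying gives P = [[-1, 0, -2], [-2, 2, 1], [-1, -2, 1]].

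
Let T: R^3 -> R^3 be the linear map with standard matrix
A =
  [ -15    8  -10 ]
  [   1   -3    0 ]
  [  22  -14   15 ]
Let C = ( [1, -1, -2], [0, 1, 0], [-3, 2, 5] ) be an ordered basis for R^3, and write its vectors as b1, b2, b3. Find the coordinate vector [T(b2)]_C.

[2, 3, -2]

Compute T(b2) = A b2 = [8, -3, -14] in standard coordinates.
Then write this in C-coordinates: solve for y in y_1 b1 + ... + y_3 b3 = [8, -3, -14].
This gives y = [2, 3, -2], which is column 2 of [T]_C.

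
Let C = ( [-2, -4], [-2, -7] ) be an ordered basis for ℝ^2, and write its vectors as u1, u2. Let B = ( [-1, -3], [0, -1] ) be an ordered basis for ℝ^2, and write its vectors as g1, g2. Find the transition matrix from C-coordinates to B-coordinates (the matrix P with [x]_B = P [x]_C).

Let M have columns uj and N have columns gj. Then for every x, N [x]_B = x = M [x]_C, so P = N^(-1) M.
Since det N = 1, N^(-1) has integer entries; multiplying gives P = [[2, 2], [-2, 1]].

[[2, 2], [-2, 1]]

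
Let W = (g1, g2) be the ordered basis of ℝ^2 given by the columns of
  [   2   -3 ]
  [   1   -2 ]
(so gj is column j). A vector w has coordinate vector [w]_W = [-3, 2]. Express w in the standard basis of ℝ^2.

[-12, -7]

w = M [w]_W, where M has columns g1, g2.
Carrying out the matrix-vector product, w = [-12, -7].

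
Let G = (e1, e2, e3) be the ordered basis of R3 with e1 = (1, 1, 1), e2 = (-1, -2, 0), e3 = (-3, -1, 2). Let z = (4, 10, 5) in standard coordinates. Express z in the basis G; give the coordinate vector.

Write z = c_1 e1 + ... + c_3 e3 and solve for the c_i.
Gaussian elimination on [M | z] yields c = (3, -4, 1).
Check: 3e1 - 4e2 + e3 = (4, 10, 5).

(3, -4, 1)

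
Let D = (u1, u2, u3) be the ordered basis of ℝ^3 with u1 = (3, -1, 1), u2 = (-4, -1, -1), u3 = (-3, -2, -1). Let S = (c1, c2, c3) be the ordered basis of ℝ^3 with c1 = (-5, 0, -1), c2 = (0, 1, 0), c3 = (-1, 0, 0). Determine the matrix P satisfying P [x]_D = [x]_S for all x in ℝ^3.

[[-1, 1, 1], [-1, -1, -2], [2, -1, -2]]

Let M have columns uj and N have columns cj. Then for every x, N [x]_S = x = M [x]_D, so P = N^(-1) M.
Since det N = -1, N^(-1) has integer entries; multiplying gives P = [[-1, 1, 1], [-1, -1, -2], [2, -1, -2]].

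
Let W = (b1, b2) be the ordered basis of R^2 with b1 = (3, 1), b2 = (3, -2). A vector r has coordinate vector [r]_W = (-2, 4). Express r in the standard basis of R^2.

The coordinates say r = -2b1 + 4b2; adding the scaled basis vectors gives (6, -10).

(6, -10)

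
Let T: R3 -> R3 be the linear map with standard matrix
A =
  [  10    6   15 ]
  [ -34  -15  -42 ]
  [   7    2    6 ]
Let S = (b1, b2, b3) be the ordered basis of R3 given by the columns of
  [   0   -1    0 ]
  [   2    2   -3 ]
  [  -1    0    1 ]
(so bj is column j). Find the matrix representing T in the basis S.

With P the matrix whose columns are b1, ..., b3, [T]_S = P^(-1) A P.
Column by column: T(b1) = A b1 = (-3, 12, -2); its S-coordinates (0, 3, -2) give column 1.
Continuing for each basis vector yields [T]_S = [[0, 1, 3], [3, -2, 3], [-2, -2, 3]].

[[0, 1, 3], [3, -2, 3], [-2, -2, 3]]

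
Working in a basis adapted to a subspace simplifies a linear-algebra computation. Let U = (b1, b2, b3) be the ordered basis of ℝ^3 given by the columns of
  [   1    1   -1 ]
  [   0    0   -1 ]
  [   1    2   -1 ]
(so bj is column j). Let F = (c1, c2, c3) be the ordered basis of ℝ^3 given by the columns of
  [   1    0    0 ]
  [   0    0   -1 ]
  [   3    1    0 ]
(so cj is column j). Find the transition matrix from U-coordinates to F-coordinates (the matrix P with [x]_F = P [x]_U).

Take x = bj: its U-coordinates are the j-th standard unit vector, so P e_j — column j of P — equals [bj]_F.
b1 = c1 - 2c2 + 0·c3, giving column 1 = <1, -2, 0>; repeating for each j gives P = [[1, 1, -1], [-2, -1, 2], [0, 0, 1]].

[[1, 1, -1], [-2, -1, 2], [0, 0, 1]]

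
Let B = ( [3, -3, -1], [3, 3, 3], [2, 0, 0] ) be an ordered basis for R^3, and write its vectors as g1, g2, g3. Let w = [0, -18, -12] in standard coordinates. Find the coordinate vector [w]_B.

[3, -3, 0]

[w]_B is the unique c with M c = w, where M has columns g1, ..., g3.
Solving this 3x3 system gives c = (3, -3, 0).
Check: 3g1 - 3g2 + 0·g3 = [0, -18, -12].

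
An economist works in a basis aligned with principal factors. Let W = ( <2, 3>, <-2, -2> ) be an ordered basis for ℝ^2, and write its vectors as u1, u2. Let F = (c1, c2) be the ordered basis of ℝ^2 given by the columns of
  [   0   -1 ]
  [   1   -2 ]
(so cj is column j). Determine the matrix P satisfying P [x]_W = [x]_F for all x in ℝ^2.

[[-1, 2], [-2, 2]]

Take x = uj: its W-coordinates are the j-th standard unit vector, so P e_j — column j of P — equals [uj]_F.
u1 = -c1 - 2c2, giving column 1 = <-1, -2>; repeating for each j gives P = [[-1, 2], [-2, 2]].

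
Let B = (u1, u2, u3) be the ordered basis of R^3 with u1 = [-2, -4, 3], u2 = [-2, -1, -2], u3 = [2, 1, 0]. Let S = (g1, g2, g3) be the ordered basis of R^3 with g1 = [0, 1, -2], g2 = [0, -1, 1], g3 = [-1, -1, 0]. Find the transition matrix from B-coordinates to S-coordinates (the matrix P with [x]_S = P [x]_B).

[[-1, 1, 1], [1, 0, 2], [2, 2, -2]]

Take x = uj: its B-coordinates are the j-th standard unit vector, so P e_j — column j of P — equals [uj]_S.
u1 = -g1 + g2 + 2g3, giving column 1 = [-1, 1, 2]; repeating for each j gives P = [[-1, 1, 1], [1, 0, 2], [2, 2, -2]].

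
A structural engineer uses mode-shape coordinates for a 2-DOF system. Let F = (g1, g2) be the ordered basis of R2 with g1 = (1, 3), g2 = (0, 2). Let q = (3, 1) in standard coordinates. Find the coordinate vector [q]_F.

(3, -4)

[q]_F is the unique c with M c = q, where M has columns g1, g2.
System: c_1 + 0c_2 = 3, 3c_1 + 2c_2 = 1; solving gives c_1 = 3, c_2 = -4.
Check: 3g1 - 4g2 = (3, 1).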